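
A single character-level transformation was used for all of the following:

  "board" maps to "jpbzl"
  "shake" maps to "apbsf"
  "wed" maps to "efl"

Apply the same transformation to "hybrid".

The shift depends on letter class: consonant b→j is +8, but vowel o→p is +1. Vowels shift forward by 1 and consonants shift forward by 8.
On hybrid: h(cons)+8=p, y(cons)+8=g, b(cons)+8=j, r(cons)+8=z, i(vowel)+1=j, d(cons)+8=l.

pgjzjl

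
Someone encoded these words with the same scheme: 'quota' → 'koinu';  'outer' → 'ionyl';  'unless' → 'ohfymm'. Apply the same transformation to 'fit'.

Compare letters: q→k is +20, u→o is +20, o→i is +20 — a constant shift. This is a Caesar cipher with shift 20.
For fit: f+20=z, i+20=c, t+20=n.

zcn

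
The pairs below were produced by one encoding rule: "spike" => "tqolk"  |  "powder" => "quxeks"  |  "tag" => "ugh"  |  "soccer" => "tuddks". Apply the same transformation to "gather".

The shift depends on letter class: consonant s→t is +1, but vowel i→o is +6. The rule splits by letter class: vowels +6, consonants +1.
On gather: g(cons)+1=h, a(vowel)+6=g, t(cons)+1=u, h(cons)+1=i, e(vowel)+6=k, r(cons)+1=s.

hguiks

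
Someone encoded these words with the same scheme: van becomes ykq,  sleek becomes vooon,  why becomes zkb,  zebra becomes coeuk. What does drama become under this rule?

The rule splits by letter class: vowels +10, consonants +3.
Applying it to drama: d(cons)+3=g, r(cons)+3=u, a(vowel)+10=k, m(cons)+3=p, a(vowel)+10=k.

gukpk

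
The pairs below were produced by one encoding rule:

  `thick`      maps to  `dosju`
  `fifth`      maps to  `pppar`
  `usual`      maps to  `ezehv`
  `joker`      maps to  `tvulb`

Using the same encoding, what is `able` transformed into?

kivl

Shifts by position in thick: pos 0: t→d (+10), pos 1: h→o (+7), pos 2: i→s (+10), pos 3: c→j (+7) — repeating every 2. A repeating key of period 2 is used — shifts +10, +7 over and over.
On able: a+10=k, b+7=i, l+10=v, e+7=l.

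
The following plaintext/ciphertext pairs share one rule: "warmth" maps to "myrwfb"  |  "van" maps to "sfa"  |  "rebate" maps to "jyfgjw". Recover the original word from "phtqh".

clock

The word is reversed, then every letter is shifted forward by 5.
Decoding phtqh: shift back: p−5=k, h−5=c, t−5=o, q−5=l, h−5=c → kcolc; then reverse → clock.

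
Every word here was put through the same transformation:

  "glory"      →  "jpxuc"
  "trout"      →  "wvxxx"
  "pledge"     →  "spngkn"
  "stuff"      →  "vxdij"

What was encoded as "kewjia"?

hanger

Shifts by position in glory: pos 0: g→j (+3), pos 1: l→p (+4), pos 2: o→x (+9), pos 3: r→u (+3), pos 4: y→c (+4) — repeating every 3. A repeating key of period 3 is used — shifts +3, +4, +9 over and over.
Reversing it on kewjia: k−3=h, e−4=a, w−9=n, j−3=g, i−4=e, a−9=r.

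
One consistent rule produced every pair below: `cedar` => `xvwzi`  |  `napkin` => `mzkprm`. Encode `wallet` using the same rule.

Each pair mirrors across the alphabet (c↔x, e↔v, d↔w): positions sum to 25. This is the alphabet-reversal cipher (Atbash): a becomes z, b becomes y, etc.
Applying it to wallet: w↔d, a↔z, l↔o, l↔o, e↔v, t↔g.

dzoovg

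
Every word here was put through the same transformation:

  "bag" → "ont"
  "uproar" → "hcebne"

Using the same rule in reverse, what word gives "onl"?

Compare letters: b→o is +13, a→n is +13, g→t is +13 — a constant shift. It's a constant shift of +13 (ROT13).
Undoing it on onl: o−13=b, n−13=a, l−13=y.

bay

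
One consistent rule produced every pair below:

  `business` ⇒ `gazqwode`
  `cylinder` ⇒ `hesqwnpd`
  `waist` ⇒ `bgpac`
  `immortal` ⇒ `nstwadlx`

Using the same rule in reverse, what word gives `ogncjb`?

jaguar

The shift increases by 1 at each position, starting from +5: 5, 6, 7, ….
Decoding ogncjb: o−5=j, g−6=a, n−7=g, c−8=u, j−9=a, b−10=r.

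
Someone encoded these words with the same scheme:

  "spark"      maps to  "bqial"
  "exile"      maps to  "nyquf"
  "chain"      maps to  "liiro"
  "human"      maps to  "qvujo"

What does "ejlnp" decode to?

Shifts by position in spark: pos 0: s→b (+9), pos 1: p→q (+1), pos 2: a→i (+8), pos 3: r→a (+9), pos 4: k→l (+1) — repeating every 3. A repeating key of period 3 is used — shifts +9, +1, +8 over and over.
Undoing it on ejlnp: e−9=v, j−1=i, l−8=d, n−9=e, p−1=o.

video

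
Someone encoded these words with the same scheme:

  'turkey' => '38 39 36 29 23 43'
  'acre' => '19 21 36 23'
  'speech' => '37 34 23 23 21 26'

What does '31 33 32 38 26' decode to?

Each letter is replaced by its alphabet position (a=1..z=26) + 18.
Decoding 31 33 32 38 26: 31→(31−18)÷1=13=m, 33→(33−18)÷1=15=o, 32→(32−18)÷1=14=n, 38→(38−18)÷1=20=t, 26→(26−18)÷1=8=h.

month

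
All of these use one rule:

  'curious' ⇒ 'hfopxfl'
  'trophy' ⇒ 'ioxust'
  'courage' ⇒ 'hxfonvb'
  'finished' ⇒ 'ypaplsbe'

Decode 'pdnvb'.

image

Treating letters as 0–25, the rule is x ↦ 23x + 13 (mod 26).
Undoing it on pdnvb: p(15)→17·(15−13)≡8=i; d(3)→17·(3−13)≡12=m; n(13)→17·(13−13)≡0=a; v(21)→17·(21−13)≡6=g; b(1)→17·(1−13)≡4=e (all mod 26).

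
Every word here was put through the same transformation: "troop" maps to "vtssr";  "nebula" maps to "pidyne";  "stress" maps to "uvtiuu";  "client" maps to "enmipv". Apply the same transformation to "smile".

Two shifts are in play — +4 for a/e/i/o/u, +2 for every other letter.
For smile: s(cons)+2=u, m(cons)+2=o, i(vowel)+4=m, l(cons)+2=n, e(vowel)+4=i.

uomni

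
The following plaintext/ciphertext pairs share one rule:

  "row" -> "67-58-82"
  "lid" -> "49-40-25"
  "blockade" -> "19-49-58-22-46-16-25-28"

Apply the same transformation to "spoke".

70-61-58-46-28

r(#18)→67 and o(#15)→58: differences scale by 3, so n = 3·pos + 13. With a=1..z=26, the number is 3·pos + 13.
Applying it to spoke: s=19→70, p=16→61, o=15→58, k=11→46, e=5→28.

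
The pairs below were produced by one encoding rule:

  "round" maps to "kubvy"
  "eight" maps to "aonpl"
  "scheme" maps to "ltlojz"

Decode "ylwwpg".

Two steps: reverse the string, then apply a Caesar shift of +7.
Decoding ylwwpg: shift back: y−7=r, l−7=e, w−7=p, w−7=p, p−7=i, g−7=z → reppiz; then reverse → zipper.

zipper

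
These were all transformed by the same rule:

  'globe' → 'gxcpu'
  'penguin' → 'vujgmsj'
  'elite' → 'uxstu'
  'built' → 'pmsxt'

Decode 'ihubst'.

g(6)→g(6) and l(11)→x(23) fit y≡19x+22 (mod 26); the inverse of 19 mod 26 is 11. Each letter's alphabet position (a=0..z=25) is mapped through 19·x+22 mod 26 — an affine cipher.
Reversing it on ihubst: i(8)→11·(8−22)≡2=c; h(7)→11·(7−22)≡17=r; u(20)→11·(20−22)≡4=e; b(1)→11·(1−22)≡3=d; s(18)→11·(18−22)≡8=i; t(19)→11·(19−22)≡19=t (all mod 26).

credit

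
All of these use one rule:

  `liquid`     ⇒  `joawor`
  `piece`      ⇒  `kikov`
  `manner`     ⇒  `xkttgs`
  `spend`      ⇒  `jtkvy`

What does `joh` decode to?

The word is reversed, then every letter is shifted forward by 6.
Undoing it on joh: shift back: j−6=d, o−6=i, h−6=b → dib; then reverse → bid.

bid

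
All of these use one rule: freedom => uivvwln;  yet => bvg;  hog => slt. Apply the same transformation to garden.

Each pair mirrors across the alphabet (f↔u, r↔i, e↔v): positions sum to 25. Letters are reflected about the middle of the alphabet (position → 25−position): Atbash.
Applying it to garden: g↔t, a↔z, r↔i, d↔w, e↔v, n↔m.

tziwvm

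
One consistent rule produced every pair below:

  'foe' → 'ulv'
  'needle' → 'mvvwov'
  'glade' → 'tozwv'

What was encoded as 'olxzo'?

Each pair mirrors across the alphabet (f↔u, o↔l, e↔v): positions sum to 25. This is the alphabet-reversal cipher (Atbash): a becomes z, b becomes y, etc.
Undoing it on olxzo: o↔l, l↔o, x↔c, z↔a, o↔l.

local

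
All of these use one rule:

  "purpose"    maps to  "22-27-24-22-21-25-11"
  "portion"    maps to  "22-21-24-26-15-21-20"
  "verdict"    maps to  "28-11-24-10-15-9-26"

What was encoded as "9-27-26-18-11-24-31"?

p is letter #16 and maps to 22: an offset of 6. Letters become their 1-based position plus 6 (so a→7, b→8, …).
Decoding 9-27-26-18-11-24-31: 9→(9−6)÷1=3=c, 27→(27−6)÷1=21=u, 26→(26−6)÷1=20=t, 18→(18−6)÷1=12=l, 11→(11−6)÷1=5=e, 24→(24−6)÷1=18=r, 31→(31−6)÷1=25=y.

cutlery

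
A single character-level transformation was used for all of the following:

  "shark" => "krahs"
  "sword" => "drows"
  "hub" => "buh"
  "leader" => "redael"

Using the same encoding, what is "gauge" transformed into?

eguag

The word is simply reversed.
On gauge: reverse → eguag.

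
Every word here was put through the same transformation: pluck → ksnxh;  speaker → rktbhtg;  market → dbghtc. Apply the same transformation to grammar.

pgbddbg

p(15)→k(10) and l(11)→s(18) fit y≡11x+1 (mod 26); the inverse of 11 mod 26 is 19. Treating letters as 0–25, the rule is x ↦ 11x + 1 (mod 26).
For grammar: g(6)→11·6+1≡15=p; r(17)→11·17+1≡6=g; a(0)→11·0+1≡1=b; m(12)→11·12+1≡3=d; m(12)→11·12+1≡3=d; a(0)→11·0+1≡1=b; r(17)→11·17+1≡6=g (all mod 26).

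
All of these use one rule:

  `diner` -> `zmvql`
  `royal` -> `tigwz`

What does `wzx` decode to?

Two steps: reverse the string, then apply a Caesar shift of +8.
Reversing it on wzx: shift back: w−8=o, z−8=r, x−8=p → orp; then reverse → pro.

pro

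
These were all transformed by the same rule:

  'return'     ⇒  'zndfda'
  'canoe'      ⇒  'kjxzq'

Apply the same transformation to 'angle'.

iwqwq

In return: r→z is +8, e→n is +9, t→d is +10, u→f is +11 — the shift increases by 1 each position. Each letter shifts forward by (position + 8), i.e. 8, 9, 10, … — the shift grows by one for each successive letter.
On angle: a+8=i, n+9=w, g+10=q, l+11=w, e+12=q.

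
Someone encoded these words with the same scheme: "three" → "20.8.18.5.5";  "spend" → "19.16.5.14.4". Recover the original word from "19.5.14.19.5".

Each letter is replaced by its alphabet position (a=1, b=2, …, z=26).
Reversing it on 19.5.14.19.5: 19=s, 5=e, 14=n, 19=s, 5=e.

sense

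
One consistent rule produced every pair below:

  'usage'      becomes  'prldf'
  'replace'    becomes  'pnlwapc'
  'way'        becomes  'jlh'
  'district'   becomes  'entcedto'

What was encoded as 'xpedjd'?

system

The output letters match the input read backwards, each shifted +11: usage reversed is egasu. The word is reversed, then every letter is shifted forward by 11.
Undoing it on xpedjd: shift back: x−11=m, p−11=e, e−11=t, d−11=s, j−11=y, d−11=s → metsys; then reverse → system.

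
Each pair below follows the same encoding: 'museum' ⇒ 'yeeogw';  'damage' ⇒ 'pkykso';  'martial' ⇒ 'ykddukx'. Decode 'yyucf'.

Shifts by position in museum: pos 0: m→y (+12), pos 1: u→e (+10), pos 2: s→e (+12), pos 3: e→o (+10) — repeating every 2. It's a Vigenère-style cipher with numeric key [12,10]: position i shifts by key[i mod 2].
Undoing it on yyucf: y−12=m, y−10=o, u−12=i, c−10=s, f−12=t.

moist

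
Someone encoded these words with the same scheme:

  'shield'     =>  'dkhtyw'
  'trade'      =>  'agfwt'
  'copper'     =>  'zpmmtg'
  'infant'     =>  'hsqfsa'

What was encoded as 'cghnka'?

s(18)→d(3) and h(7)→k(10) fit y≡23x+5 (mod 26); the inverse of 23 mod 26 is 17. Treating letters as 0–25, the rule is x ↦ 23x + 5 (mod 26).
Decoding cghnka: c(2)→17·(2−5)≡1=b; g(6)→17·(6−5)≡17=r; h(7)→17·(7−5)≡8=i; n(13)→17·(13−5)≡6=g; k(10)→17·(10−5)≡7=h; a(0)→17·(0−5)≡19=t (all mod 26).

bright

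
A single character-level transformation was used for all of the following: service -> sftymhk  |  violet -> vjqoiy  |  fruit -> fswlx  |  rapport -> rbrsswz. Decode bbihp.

The shift increases by 1 at each position, starting from +0: 0, 1, 2, ….
Reversing it on bbihp: b−0=b, b−1=a, i−2=g, h−3=e, p−4=l.

bagel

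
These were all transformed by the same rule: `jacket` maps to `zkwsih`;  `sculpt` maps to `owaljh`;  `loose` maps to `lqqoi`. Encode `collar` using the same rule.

Each letter's alphabet position (a=0..z=25) is mapped through 19·x+10 mod 26 — an affine cipher.
On collar: c(2)→19·2+10≡22=w; o(14)→19·14+10≡16=q; l(11)→19·11+10≡11=l; l(11)→19·11+10≡11=l; a(0)→19·0+10≡10=k; r(17)→19·17+10≡21=v (all mod 26).

wqllkv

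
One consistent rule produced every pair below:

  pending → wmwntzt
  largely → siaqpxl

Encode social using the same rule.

In pending: p→w is +7, e→m is +8, n→w is +9, d→n is +10 — the shift increases by 1 each position. Each letter shifts forward by (position + 7), i.e. 7, 8, 9, … — the shift grows by one for each successive letter.
On social: s+7=z, o+8=w, c+9=l, i+10=s, a+11=l, l+12=x.

zwlslx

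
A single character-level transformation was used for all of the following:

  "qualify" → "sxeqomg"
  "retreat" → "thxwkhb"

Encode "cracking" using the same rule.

In qualify: q→s is +2, u→x is +3, a→e is +4, l→q is +5 — the shift increases by 1 each position. Each letter shifts forward by (position + 2), i.e. 2, 3, 4, … — the shift grows by one for each successive letter.
For cracking: c+2=e, r+3=u, a+4=e, c+5=h, k+6=q, i+7=p, n+8=v, g+9=p.

euehqpvp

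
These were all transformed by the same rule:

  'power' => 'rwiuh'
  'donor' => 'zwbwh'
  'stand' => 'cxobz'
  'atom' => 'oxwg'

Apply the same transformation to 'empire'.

p(15)→r(17) and o(14)→w(22) fit y≡21x+14 (mod 26); the inverse of 21 mod 26 is 5. Treating letters as 0–25, the rule is x ↦ 21x + 14 (mod 26).
Applying it to empire: e(4)→21·4+14≡20=u; m(12)→21·12+14≡6=g; p(15)→21·15+14≡17=r; i(8)→21·8+14≡0=a; r(17)→21·17+14≡7=h; e(4)→21·4+14≡20=u (all mod 26).

ugrahu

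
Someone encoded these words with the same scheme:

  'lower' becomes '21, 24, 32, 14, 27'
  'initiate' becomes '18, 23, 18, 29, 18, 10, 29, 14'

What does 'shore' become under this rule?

28, 17, 24, 27, 14

l is letter #12 and maps to 21: an offset of 9. Letters become their 1-based position plus 9 (so a→10, b→11, …).
For shore: s=19→28, h=8→17, o=15→24, r=18→27, e=5→14.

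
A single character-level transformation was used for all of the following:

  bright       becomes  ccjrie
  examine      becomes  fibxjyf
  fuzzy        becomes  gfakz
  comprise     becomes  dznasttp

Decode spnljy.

remain

Shifts by position in bright: pos 0: b→c (+1), pos 1: r→c (+11), pos 2: i→j (+1), pos 3: g→r (+11) — repeating every 2. The shifts repeat in a cycle of length 2: positions 0,1,… shift by +1, +11, then the pattern repeats.
Reversing it on spnljy: s−1=r, p−11=e, n−1=m, l−11=a, j−1=i, y−11=n.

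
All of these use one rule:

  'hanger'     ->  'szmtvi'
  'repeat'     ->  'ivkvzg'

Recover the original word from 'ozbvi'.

Each pair mirrors across the alphabet (h↔s, a↔z, n↔m): positions sum to 25. Each letter is replaced by its mirror in the alphabet: a↔z, b↔y, c↔x, and so on (the Atbash cipher).
Reversing it on ozbvi: o↔l, z↔a, b↔y, v↔e, i↔r.

layer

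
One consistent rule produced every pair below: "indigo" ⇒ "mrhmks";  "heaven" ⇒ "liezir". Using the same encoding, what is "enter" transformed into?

Compare letters: i→m is +4, n→r is +4, d→h is +4 — a constant shift. Every letter moves 4 places later in the alphabet, wrapping around z→a.
Applying it to enter: e+4=i, n+4=r, t+4=x, e+4=i, r+4=v.

irxiv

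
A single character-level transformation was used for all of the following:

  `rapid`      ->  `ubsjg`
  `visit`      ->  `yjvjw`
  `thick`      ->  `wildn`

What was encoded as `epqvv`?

Shifts by position in rapid: pos 0: r→u (+3), pos 1: a→b (+1), pos 2: p→s (+3), pos 3: i→j (+1) — repeating every 2. It's a Vigenère-style cipher with numeric key [3,1]: position i shifts by key[i mod 2].
Decoding epqvv: e−3=b, p−1=o, q−3=n, v−1=u, v−3=s.

bonus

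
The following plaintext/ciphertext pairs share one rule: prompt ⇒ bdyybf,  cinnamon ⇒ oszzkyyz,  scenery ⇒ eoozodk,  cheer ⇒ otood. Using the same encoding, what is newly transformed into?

The shift depends on letter class: consonant p→b is +12, but vowel o→y is +10. The rule splits by letter class: vowels +10, consonants +12.
On newly: n(cons)+12=z, e(vowel)+10=o, w(cons)+12=i, l(cons)+12=x, y(cons)+12=k.

zoixk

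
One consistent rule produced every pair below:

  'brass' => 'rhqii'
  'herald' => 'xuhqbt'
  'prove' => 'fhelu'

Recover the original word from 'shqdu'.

Compare letters: b→r is +16, r→h is +16, a→q is +16 — a constant shift. It's a constant shift of +16 (ROT16).
Decoding shqdu: s−16=c, h−16=r, q−16=a, d−16=n, u−16=e.

crane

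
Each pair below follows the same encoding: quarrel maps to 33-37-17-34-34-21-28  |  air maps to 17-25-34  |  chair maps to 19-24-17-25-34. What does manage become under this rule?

q is letter #17 and maps to 33: an offset of 16. Each letter is replaced by its alphabet position (a=1..z=26) + 16.
On manage: m=13→29, a=1→17, n=14→30, a=1→17, g=7→23, e=5→21.

29-17-30-17-23-21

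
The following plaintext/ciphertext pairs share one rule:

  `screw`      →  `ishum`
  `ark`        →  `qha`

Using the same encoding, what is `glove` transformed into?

wbelu

Compare letters: s→i is +16, c→s is +16, r→h is +16 — a constant shift. This is a Caesar cipher with shift 16.
Applying it to glove: g+16=w, l+16=b, o+16=e, v+16=l, e+16=u.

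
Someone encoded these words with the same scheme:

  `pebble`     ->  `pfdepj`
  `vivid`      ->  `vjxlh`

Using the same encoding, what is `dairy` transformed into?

dbkuc

In pebble: p→p is +0, e→f is +1, b→d is +2, b→e is +3 — the shift increases by 1 each position. Each letter shifts forward by its position index (0, 1, 2, …) — the shift grows by one for each successive letter.
For dairy: d+0=d, a+1=b, i+2=k, r+3=u, y+4=c.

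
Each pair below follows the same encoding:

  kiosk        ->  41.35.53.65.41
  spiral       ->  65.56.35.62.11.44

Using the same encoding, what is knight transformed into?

The formula is n = 3×(alphabet index, a=1) + 8.
Applying it to knight: k=11→41, n=14→50, i=9→35, g=7→29, h=8→32, t=20→68.

41.50.35.29.32.68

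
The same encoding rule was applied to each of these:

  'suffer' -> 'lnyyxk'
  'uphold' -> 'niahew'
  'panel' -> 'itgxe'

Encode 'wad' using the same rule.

Compare letters: s→l is +19, u→n is +19, f→y is +19 — a constant shift. This is a Caesar cipher with shift 19.
Applying it to wad: w+19=p, a+19=t, d+19=w.

ptw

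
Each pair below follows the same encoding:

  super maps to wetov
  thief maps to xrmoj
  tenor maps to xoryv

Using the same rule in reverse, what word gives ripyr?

nylon

It's a Vigenère-style cipher with numeric key [4,10]: position i shifts by key[i mod 2].
Undoing it on ripyr: r−4=n, i−10=y, p−4=l, y−10=o, r−4=n.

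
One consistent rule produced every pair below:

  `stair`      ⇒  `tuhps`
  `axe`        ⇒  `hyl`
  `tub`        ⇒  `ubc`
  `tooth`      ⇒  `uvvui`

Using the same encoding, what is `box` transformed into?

The shift depends on letter class: consonant s→t is +1, but vowel a→h is +7. Two shifts are in play — +7 for a/e/i/o/u, +1 for every other letter.
Applying it to box: b(cons)+1=c, o(vowel)+7=v, x(cons)+1=y.

cvy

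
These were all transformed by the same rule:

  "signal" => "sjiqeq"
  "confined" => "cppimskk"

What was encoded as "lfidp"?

legal

In signal: s→s is +0, i→j is +1, g→i is +2, n→q is +3 — the shift increases by 1 each position. Each letter shifts forward by its position index (0, 1, 2, …) — the shift grows by one for each successive letter.
Decoding lfidp: l−0=l, f−1=e, i−2=g, d−3=a, p−4=l.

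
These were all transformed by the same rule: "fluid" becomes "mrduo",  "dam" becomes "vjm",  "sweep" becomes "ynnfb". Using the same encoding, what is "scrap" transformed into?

yjalb

The word is reversed, then every letter is shifted forward by 9.
On scrap: reverse → parcs; then shift: p+9=y, a+9=j, r+9=a, c+9=l, s+9=b.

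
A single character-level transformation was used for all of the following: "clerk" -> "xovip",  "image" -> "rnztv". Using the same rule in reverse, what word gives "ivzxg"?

Each pair mirrors across the alphabet (c↔x, l↔o, e↔v): positions sum to 25. This is the alphabet-reversal cipher (Atbash): a becomes z, b becomes y, etc.
Undoing it on ivzxg: i↔r, v↔e, z↔a, x↔c, g↔t.

react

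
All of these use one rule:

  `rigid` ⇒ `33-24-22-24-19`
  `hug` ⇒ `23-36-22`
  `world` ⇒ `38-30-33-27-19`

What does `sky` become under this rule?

34-26-40

The number is (letter's place in the alphabet, a=1) + 15.
Applying it to sky: s=19→34, k=11→26, y=25→40.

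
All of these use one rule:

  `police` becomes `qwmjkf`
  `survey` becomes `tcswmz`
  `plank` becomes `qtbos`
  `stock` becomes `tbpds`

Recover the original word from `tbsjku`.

strict

It's a Vigenère-style cipher with numeric key [1,8,1]: position i shifts by key[i mod 3].
Reversing it on tbsjku: t−1=s, b−8=t, s−1=r, j−1=i, k−8=c, u−1=t.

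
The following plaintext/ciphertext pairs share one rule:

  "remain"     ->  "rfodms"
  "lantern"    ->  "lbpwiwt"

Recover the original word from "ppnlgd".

policy

In remain: r→r is +0, e→f is +1, m→o is +2, a→d is +3 — the shift increases by 1 each position. Each letter shifts forward by its position index (0, 1, 2, …) — the shift grows by one for each successive letter.
Undoing it on ppnlgd: p−0=p, p−1=o, n−2=l, l−3=i, g−4=c, d−5=y.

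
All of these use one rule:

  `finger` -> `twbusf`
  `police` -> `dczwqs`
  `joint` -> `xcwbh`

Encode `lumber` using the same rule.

Compare letters: f→t is +14, i→w is +14, n→b is +14 — a constant shift. Every letter moves 14 places later in the alphabet, wrapping around z→a.
Applying it to lumber: l+14=z, u+14=i, m+14=a, b+14=p, e+14=s, r+14=f.

ziapsf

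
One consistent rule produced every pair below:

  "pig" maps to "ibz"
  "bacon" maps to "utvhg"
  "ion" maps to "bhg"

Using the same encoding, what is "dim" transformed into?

Compare letters: p→i is +19, i→b is +19, g→z is +19 — a constant shift. This is a Caesar cipher with shift 19.
For dim: d+19=w, i+19=b, m+19=f.

wbf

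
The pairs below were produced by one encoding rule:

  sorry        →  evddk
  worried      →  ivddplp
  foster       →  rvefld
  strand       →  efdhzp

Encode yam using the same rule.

The shift depends on letter class: consonant s→e is +12, but vowel o→v is +7. The rule splits by letter class: vowels +7, consonants +12.
On yam: y(cons)+12=k, a(vowel)+7=h, m(cons)+12=y.

khy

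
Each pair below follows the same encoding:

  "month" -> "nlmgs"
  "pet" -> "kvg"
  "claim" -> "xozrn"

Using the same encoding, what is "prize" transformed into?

Each pair mirrors across the alphabet (m↔n, o↔l, n↔m): positions sum to 25. Each letter is replaced by its mirror in the alphabet: a↔z, b↔y, c↔x, and so on (the Atbash cipher).
For prize: p↔k, r↔i, i↔r, z↔a, e↔v.

kirav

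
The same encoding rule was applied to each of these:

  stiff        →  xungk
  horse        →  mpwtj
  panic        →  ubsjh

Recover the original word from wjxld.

Shifts by position in stiff: pos 0: s→x (+5), pos 1: t→u (+1), pos 2: i→n (+5), pos 3: f→g (+1) — repeating every 2. A repeating key of period 2 is used — shifts +5, +1 over and over.
Decoding wjxld: w−5=r, j−1=i, x−5=s, l−1=k, d−5=y.

risky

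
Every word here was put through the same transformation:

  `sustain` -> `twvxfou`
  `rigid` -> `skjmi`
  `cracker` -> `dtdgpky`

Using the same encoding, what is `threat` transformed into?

ujuifz

The shift increases by 1 at each position, starting from +1: 1, 2, 3, ….
For threat: t+1=u, h+2=j, r+3=u, e+4=i, a+5=f, t+6=z.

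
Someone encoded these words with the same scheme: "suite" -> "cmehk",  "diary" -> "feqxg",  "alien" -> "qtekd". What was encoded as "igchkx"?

oyster

s(18)→c(2) and u(20)→m(12) fit y≡5x+16 (mod 26); the inverse of 5 mod 26 is 21. Each letter's alphabet position (a=0..z=25) is mapped through 5·x+16 mod 26 — an affine cipher.
Decoding igchkx: i(8)→21·(8−16)≡14=o; g(6)→21·(6−16)≡24=y; c(2)→21·(2−16)≡18=s; h(7)→21·(7−16)≡19=t; k(10)→21·(10−16)≡4=e; x(23)→21·(23−16)≡17=r (all mod 26).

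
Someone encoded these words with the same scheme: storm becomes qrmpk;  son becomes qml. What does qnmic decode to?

Compare letters: s→q is +24, t→r is +24, o→m is +24 — a constant shift. Every letter moves 24 places later in the alphabet, wrapping around z→a.
Reversing it on qnmic: q−24=s, n−24=p, m−24=o, i−24=k, c−24=e.

spoke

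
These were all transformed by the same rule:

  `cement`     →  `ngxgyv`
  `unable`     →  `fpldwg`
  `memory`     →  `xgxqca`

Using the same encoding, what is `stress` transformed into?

dvcgdu

Shifts by position in cement: pos 0: c→n (+11), pos 1: e→g (+2), pos 2: m→x (+11), pos 3: e→g (+2) — repeating every 2. The shifts repeat in a cycle of length 2: positions 0,1,… shift by +11, +2, then the pattern repeats.
On stress: s+11=d, t+2=v, r+11=c, e+2=g, s+11=d, s+2=u.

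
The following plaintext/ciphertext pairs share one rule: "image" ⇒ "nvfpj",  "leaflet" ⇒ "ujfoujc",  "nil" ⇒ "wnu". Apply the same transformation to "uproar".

Two shifts are in play — +5 for a/e/i/o/u, +9 for every other letter.
On uproar: u(vowel)+5=z, p(cons)+9=y, r(cons)+9=a, o(vowel)+5=t, a(vowel)+5=f, r(cons)+9=a.

zyatfa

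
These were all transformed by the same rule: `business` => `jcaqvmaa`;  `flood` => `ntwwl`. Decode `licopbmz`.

daughter

Compare letters: b→j is +8, u→c is +8, s→a is +8 — a constant shift. It's a constant shift of +8 (ROT8).
Reversing it on licopbmz: l−8=d, i−8=a, c−8=u, o−8=g, p−8=h, b−8=t, m−8=e, z−8=r.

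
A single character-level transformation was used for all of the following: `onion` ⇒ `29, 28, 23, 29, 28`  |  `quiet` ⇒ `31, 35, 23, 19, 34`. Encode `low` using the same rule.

o is letter #15 and maps to 29: an offset of 14. The number is (letter's place in the alphabet, a=1) + 14.
On low: l=12→26, o=15→29, w=23→37.

26, 29, 37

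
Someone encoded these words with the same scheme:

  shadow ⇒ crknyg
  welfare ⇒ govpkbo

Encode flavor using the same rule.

Compare letters: s→c is +10, h→r is +10, a→k is +10 — a constant shift. Each letter is shifted forward by 10 in the alphabet (a Caesar shift of +10).
Applying it to flavor: f+10=p, l+10=v, a+10=k, v+10=f, o+10=y, r+10=b.

pvkfyb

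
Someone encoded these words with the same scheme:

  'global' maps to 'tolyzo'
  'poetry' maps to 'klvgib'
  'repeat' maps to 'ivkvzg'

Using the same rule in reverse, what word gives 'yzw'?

bad

Each pair mirrors across the alphabet (g↔t, l↔o, o↔l): positions sum to 25. This is the alphabet-reversal cipher (Atbash): a becomes z, b becomes y, etc.
Reversing it on yzw: y↔b, z↔a, w↔d.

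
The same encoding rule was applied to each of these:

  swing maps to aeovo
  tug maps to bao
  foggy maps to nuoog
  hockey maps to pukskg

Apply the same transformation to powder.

xuelkz

The shift depends on letter class: consonant s→a is +8, but vowel i→o is +6. The rule splits by letter class: vowels +6, consonants +8.
Applying it to powder: p(cons)+8=x, o(vowel)+6=u, w(cons)+8=e, d(cons)+8=l, e(vowel)+6=k, r(cons)+8=z.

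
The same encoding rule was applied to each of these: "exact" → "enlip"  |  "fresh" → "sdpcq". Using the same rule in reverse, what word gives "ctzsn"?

choir

The output letters match the input read backwards, each shifted +11: exact reversed is tcaxe. Read the word backwards and shift each letter +11.
Undoing it on ctzsn: shift back: c−11=r, t−11=i, z−11=o, s−11=h, n−11=c → riohc; then reverse → choir.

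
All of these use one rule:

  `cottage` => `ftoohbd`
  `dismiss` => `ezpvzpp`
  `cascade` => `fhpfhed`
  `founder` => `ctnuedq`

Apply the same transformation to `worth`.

ltqoa

c(2)→f(5) and o(14)→t(19) fit y≡25x+7 (mod 26); the inverse of 25 mod 26 is 25. Each letter's alphabet position (a=0..z=25) is mapped through 25·x+7 mod 26 — an affine cipher.
Applying it to worth: w(22)→25·22+7≡11=l; o(14)→25·14+7≡19=t; r(17)→25·17+7≡16=q; t(19)→25·19+7≡14=o; h(7)→25·7+7≡0=a (all mod 26).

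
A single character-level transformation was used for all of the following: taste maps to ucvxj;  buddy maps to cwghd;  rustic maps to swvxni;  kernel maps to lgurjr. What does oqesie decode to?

nobody

In taste: t→u is +1, a→c is +2, s→v is +3, t→x is +4 — the shift increases by 1 each position. Each letter shifts forward by (position + 1), i.e. 1, 2, 3, … — the shift grows by one for each successive letter.
Decoding oqesie: o−1=n, q−2=o, e−3=b, s−4=o, i−5=d, e−6=y.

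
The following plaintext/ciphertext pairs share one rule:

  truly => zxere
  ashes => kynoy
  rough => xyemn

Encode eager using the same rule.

okmox

The shift depends on letter class: consonant t→z is +6, but vowel u→e is +10. Vowels shift forward by 10 and consonants shift forward by 6.
For eager: e(vowel)+10=o, a(vowel)+10=k, g(cons)+6=m, e(vowel)+10=o, r(cons)+6=x.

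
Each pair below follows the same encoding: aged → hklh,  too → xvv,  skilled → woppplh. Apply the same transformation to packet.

Vowels shift forward by 7 and consonants shift forward by 4.
Applying it to packet: p(cons)+4=t, a(vowel)+7=h, c(cons)+4=g, k(cons)+4=o, e(vowel)+7=l, t(cons)+4=x.

thgolx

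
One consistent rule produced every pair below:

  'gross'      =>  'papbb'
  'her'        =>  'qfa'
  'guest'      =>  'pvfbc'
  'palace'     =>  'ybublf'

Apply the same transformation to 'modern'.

vpmfaw

The shift depends on letter class: consonant g→p is +9, but vowel o→p is +1. The rule splits by letter class: vowels +1, consonants +9.
On modern: m(cons)+9=v, o(vowel)+1=p, d(cons)+9=m, e(vowel)+1=f, r(cons)+9=a, n(cons)+9=w.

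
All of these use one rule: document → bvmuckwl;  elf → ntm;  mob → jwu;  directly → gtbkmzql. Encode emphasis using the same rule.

aqaipxum

Read the word backwards and shift each letter +8.
On emphasis: reverse → sisahpme; then shift: s+8=a, i+8=q, s+8=a, a+8=i, h+8=p, p+8=x, m+8=u, e+8=m.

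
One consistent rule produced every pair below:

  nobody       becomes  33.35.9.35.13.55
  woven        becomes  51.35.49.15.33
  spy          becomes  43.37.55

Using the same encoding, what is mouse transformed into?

n(#14)→33 and o(#15)→35: differences scale by 2, so n = 2·pos + 5. The formula is n = 2×(alphabet index, a=1) + 5.
Applying it to mouse: m=13→31, o=15→35, u=21→47, s=19→43, e=5→15.

31.35.47.43.15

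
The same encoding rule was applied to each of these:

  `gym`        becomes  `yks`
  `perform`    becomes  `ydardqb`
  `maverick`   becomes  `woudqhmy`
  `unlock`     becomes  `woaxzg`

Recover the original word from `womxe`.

The output letters match the input read backwards, each shifted +12: gym reversed is myg. Read the word backwards and shift each letter +12.
Reversing it on womxe: shift back: w−12=k, o−12=c, m−12=a, x−12=l, e−12=s → kcals; then reverse → slack.

slack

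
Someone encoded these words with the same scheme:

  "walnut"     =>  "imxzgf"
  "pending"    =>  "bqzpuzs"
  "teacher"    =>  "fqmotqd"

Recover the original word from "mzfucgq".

Compare letters: w→i is +12, a→m is +12, l→x is +12 — a constant shift. Each letter is shifted forward by 12 in the alphabet (a Caesar shift of +12).
Reversing it on mzfucgq: m−12=a, z−12=n, f−12=t, u−12=i, c−12=q, g−12=u, q−12=e.

antique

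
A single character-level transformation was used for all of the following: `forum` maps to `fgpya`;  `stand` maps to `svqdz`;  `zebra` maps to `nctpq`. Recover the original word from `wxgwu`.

clock

Each letter's alphabet position (a=0..z=25) is mapped through 3·x+16 mod 26 — an affine cipher.
Reversing it on wxgwu: w(22)→9·(22−16)≡2=c; x(23)→9·(23−16)≡11=l; g(6)→9·(6−16)≡14=o; w(22)→9·(22−16)≡2=c; u(20)→9·(20−16)≡10=k (all mod 26).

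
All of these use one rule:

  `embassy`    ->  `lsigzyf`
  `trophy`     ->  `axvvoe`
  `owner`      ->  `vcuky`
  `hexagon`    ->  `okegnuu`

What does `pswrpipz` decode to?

The shifts repeat in a cycle of length 2: positions 0,1,… shift by +7, +6, then the pattern repeats.
Decoding pswrpipz: p−7=i, s−6=m, w−7=p, r−6=l, p−7=i, i−6=c, p−7=i, z−6=t.

implicit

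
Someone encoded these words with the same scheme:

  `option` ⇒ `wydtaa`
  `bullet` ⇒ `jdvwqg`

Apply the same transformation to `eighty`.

mrqsfl

In option: o→w is +8, p→y is +9, t→d is +10, i→t is +11 — the shift increases by 1 each position. Each letter shifts forward by (position + 8), i.e. 8, 9, 10, … — the shift grows by one for each successive letter.
For eighty: e+8=m, i+9=r, g+10=q, h+11=s, t+12=f, y+13=l.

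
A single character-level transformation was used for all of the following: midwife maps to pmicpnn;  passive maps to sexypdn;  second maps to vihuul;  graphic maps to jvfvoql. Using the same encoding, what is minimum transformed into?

pmsotcv

In midwife: m→p is +3, i→m is +4, d→i is +5, w→c is +6 — the shift increases by 1 each position. Letter i (0-indexed) is shifted by i+3, so successive shifts are 3, 4, 5, ….
On minimum: m+3=p, i+4=m, n+5=s, i+6=o, m+7=t, u+8=c, m+9=v.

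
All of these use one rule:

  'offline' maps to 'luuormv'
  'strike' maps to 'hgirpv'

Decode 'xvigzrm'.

certain

Each pair mirrors across the alphabet (o↔l, f↔u, f↔u): positions sum to 25. Each letter is replaced by its mirror in the alphabet: a↔z, b↔y, c↔x, and so on (the Atbash cipher).
Reversing it on xvigzrm: x↔c, v↔e, i↔r, g↔t, z↔a, r↔i, m↔n.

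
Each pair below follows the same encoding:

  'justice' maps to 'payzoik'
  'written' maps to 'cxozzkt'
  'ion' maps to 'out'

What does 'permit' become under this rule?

vkxsoz

Each letter is shifted forward by 6 in the alphabet (a Caesar shift of +6).
On permit: p+6=v, e+6=k, r+6=x, m+6=s, i+6=o, t+6=z.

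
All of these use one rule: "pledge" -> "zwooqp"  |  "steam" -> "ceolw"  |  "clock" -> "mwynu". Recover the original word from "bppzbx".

Shifts by position in pledge: pos 0: p→z (+10), pos 1: l→w (+11), pos 2: e→o (+10), pos 3: d→o (+11) — repeating every 2. The shifts repeat in a cycle of length 2: positions 0,1,… shift by +10, +11, then the pattern repeats.
Decoding bppzbx: b−10=r, p−11=e, p−10=f, z−11=o, b−10=r, x−11=m.

reform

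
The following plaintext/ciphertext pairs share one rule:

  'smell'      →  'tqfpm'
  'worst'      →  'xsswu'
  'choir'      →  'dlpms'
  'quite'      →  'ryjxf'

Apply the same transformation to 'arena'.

bvfrb

The shifts repeat in a cycle of length 2: positions 0,1,… shift by +1, +4, then the pattern repeats.
On arena: a+1=b, r+4=v, e+1=f, n+4=r, a+1=b.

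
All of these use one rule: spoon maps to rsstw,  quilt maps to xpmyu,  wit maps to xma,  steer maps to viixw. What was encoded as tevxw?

The output letters match the input read backwards, each shifted +4: spoon reversed is noops. Two steps: reverse the string, then apply a Caesar shift of +4.
Undoing it on tevxw: shift back: t−4=p, e−4=a, v−4=r, x−4=t, w−4=s → parts; then reverse → strap.

strap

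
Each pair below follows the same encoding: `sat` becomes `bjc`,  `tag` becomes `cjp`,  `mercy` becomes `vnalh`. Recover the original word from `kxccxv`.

Compare letters: s→b is +9, a→j is +9, t→c is +9 — a constant shift. It's a constant shift of +9 (ROT9).
Decoding kxccxv: k−9=b, x−9=o, c−9=t, c−9=t, x−9=o, v−9=m.

bottom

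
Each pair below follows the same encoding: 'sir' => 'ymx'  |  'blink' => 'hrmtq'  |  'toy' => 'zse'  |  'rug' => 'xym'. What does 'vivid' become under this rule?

bmbmj

Two shifts are in play — +4 for a/e/i/o/u, +6 for every other letter.
On vivid: v(cons)+6=b, i(vowel)+4=m, v(cons)+6=b, i(vowel)+4=m, d(cons)+6=j.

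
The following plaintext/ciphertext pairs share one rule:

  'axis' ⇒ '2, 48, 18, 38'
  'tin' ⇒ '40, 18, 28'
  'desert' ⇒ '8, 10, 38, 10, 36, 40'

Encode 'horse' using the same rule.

16, 30, 36, 38, 10

a(#1)→2 and x(#24)→48: differences scale by 2, so n = 2·pos + 0. Each letter becomes 2×(its alphabet position, a=1..z=26).
On horse: h=8→16, o=15→30, r=18→36, s=19→38, e=5→10.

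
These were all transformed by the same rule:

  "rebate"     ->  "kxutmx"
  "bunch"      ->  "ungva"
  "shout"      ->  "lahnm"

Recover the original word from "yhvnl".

Compare letters: r→k is +19, e→x is +19, b→u is +19 — a constant shift. This is a Caesar cipher with shift 19.
Reversing it on yhvnl: y−19=f, h−19=o, v−19=c, n−19=u, l−19=s.

focus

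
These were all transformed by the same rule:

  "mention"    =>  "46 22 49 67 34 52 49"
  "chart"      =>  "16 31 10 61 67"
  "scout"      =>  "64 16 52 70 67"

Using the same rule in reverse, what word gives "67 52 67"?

m(#13)→46 and e(#5)→22: differences scale by 3, so n = 3·pos + 7. With a=1..z=26, the number is 3·pos + 7.
Reversing it on 67 52 67: 67→(67−7)÷3=20=t, 52→(52−7)÷3=15=o, 67→(67−7)÷3=20=t.

tot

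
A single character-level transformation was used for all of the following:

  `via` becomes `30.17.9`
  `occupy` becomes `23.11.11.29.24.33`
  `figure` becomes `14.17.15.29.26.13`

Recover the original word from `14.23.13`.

foe

v is letter #22 and maps to 30: an offset of 8. Letters become their 1-based position plus 8 (so a→9, b→10, …).
Decoding 14.23.13: 14→(14−8)÷1=6=f, 23→(23−8)÷1=15=o, 13→(13−8)÷1=5=e.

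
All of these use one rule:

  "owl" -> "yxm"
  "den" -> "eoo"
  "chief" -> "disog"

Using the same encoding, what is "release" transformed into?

The shift depends on letter class: consonant w→x is +1, but vowel o→y is +10. Two shifts are in play — +10 for a/e/i/o/u, +1 for every other letter.
Applying it to release: r(cons)+1=s, e(vowel)+10=o, l(cons)+1=m, e(vowel)+10=o, a(vowel)+10=k, s(cons)+1=t, e(vowel)+10=o.

somokto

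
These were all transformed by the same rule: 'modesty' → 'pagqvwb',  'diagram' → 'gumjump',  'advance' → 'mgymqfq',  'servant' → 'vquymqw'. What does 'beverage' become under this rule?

The shift depends on letter class: consonant m→p is +3, but vowel o→a is +12. The rule splits by letter class: vowels +12, consonants +3.
On beverage: b(cons)+3=e, e(vowel)+12=q, v(cons)+3=y, e(vowel)+12=q, r(cons)+3=u, a(vowel)+12=m, g(cons)+3=j, e(vowel)+12=q.

eqyqumjq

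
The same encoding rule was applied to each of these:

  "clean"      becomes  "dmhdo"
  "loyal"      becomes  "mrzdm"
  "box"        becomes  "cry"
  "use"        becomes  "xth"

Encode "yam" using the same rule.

Vowels shift forward by 3 and consonants shift forward by 1.
Applying it to yam: y(cons)+1=z, a(vowel)+3=d, m(cons)+1=n.

zdn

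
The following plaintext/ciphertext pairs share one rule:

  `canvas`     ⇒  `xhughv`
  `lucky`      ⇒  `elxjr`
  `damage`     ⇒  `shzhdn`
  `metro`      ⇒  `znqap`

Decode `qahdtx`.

Each letter's alphabet position (a=0..z=25) is mapped through 21·x+7 mod 26 — an affine cipher.
Reversing it on qahdtx: q(16)→5·(16−7)≡19=t; a(0)→5·(0−7)≡17=r; h(7)→5·(7−7)≡0=a; d(3)→5·(3−7)≡6=g; t(19)→5·(19−7)≡8=i; x(23)→5·(23−7)≡2=c (all mod 26).

tragic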